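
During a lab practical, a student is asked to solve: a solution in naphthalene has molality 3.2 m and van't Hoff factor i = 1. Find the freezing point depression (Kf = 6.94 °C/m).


ΔTf = Kf × m × i
= 6.94 × 3.2 × 1
= 22.208 °C

22.208 °C


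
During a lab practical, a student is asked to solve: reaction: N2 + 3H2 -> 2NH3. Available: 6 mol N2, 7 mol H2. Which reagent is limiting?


Mole ratio available / coefficient:
  N2: 6/1 = 6.000
  H2: 7/3 = 2.333
Smaller ratio is limiting.

H2


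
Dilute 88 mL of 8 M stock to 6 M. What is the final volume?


C1V1 = C2V2
8 × 88 = 6 × V2
V2 = 704/6 = 117.33 mL

117.33 mL


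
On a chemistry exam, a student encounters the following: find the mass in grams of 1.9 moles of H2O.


M(H2O) = 18.02 g/mol
mass = n × M = 1.9 × 18.02 = 34.24 g

34.24 g


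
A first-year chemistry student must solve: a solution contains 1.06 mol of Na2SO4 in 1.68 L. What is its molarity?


M = n/V = 1.06/1.68 = 0.631 mol/L

0.631 M


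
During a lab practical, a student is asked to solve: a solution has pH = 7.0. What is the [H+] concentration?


[H+] = 10^(-pH) = 10^(-7.0)
= 1.0×10^-7 M

1.0×10^-7 M


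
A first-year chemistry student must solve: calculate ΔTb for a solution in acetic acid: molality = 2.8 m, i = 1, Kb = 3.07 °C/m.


ΔTb = Kb × m × i
= 3.07 × 2.8 × 1
= 8.596 °C

8.596 °C


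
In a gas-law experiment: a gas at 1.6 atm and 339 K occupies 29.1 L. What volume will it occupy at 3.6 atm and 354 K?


P1V1/T1 = P2V2/T2
V2 = P1V1T2/(T1P2)
= 1.6×29.1×354/(339×3.6)
= 13.506 L

13.506 L


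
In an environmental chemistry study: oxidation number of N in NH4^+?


x + 4(+1) = +1, so x = -3
Oxidation number: -3

-3


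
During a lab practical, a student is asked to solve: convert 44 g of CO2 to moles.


M(CO2) = 44.01 g/mol
n = mass/M = 44/44.01 = 0.9998 mol

0.9998 mol


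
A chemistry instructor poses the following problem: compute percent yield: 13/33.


% yield = actual/theoretical × 100
= 13/33 × 100
= 39.39%

39.39%


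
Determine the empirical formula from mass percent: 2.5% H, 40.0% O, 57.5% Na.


Assume 100 g sample. Moles of each element:
  H: 2.5/1.008 = 2.48 mol
  O: 40.0/16.0 = 2.5 mol
  Na: 57.5/22.99 = 2.501 mol
Divide by smallest (2.48):
  H: 2.48/2.48 = 1.0
  O: 2.5/2.48 = 1.01
  Na: 2.501/2.48 = 1.01
Empirical formula: NaOH

NaOH


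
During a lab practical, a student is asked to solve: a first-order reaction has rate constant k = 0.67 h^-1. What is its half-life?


t½ = ln2/k = 0.693147/(0.67 h^-1)
= 1.035 h

1.035 h


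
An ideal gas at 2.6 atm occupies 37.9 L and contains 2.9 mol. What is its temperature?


PV = nRT  (R = 0.08206 L·atm/(mol·K))
T = PV/(nR) = 2.6×37.9/(2.9×0.08206)
= 98.54/0.237974
= 414.08 K

414.08 K


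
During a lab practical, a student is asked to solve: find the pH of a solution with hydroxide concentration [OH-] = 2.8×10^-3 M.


pOH = -log10([OH-]) = -log10(2.8×10^-3)
= 3 - log10(2.8) = 2.55
pH = 14 - pOH = 14 - 2.55 = 11.45

11.45


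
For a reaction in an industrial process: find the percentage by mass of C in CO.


M(CO) = 1×12.01 + 1×16.0 = 28.01 g/mol
Mass of C = 1 × 12.01 = 12.01 g/mol
% C = 12.01/28.01 × 100 = 42.88%

42.88%


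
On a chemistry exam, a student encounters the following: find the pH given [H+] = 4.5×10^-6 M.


pH = -log10([H+]) = -log10(4.5×10^-6)
= 6 - log10(4.5)
= 6 - 0.65
= 5.35

5.35


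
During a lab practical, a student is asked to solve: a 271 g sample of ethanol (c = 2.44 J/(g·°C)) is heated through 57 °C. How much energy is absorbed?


q = mcΔT = 271 × 2.44 × 57
= 37690.68 J

37690.68 J


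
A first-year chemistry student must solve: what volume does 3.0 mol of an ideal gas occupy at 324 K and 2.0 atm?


PV = nRT  (R = 0.08206 L·atm/(mol·K))
V = nRT/P = 3.0×0.08206×324/2.0
= 39.881 L

39.881 L


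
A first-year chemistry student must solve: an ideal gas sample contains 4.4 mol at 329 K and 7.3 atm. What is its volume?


PV = nRT  (R = 0.08206 L·atm/(mol·K))
V = nRT/P = 4.4×0.08206×329/7.3
= 16.273 L

16.273 L


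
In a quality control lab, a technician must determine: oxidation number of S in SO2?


x + 2(-2) = 0, so x = +4
Oxidation number: +4

+4


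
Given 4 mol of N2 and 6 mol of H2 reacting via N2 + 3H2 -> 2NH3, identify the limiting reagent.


Mole ratio available / coefficient:
  N2: 4/1 = 4.000
  H2: 6/3 = 2.000
Smaller ratio is limiting.

H2


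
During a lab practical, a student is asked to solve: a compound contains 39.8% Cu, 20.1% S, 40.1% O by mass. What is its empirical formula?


Assume 100 g sample. Moles of each element:
  Cu: 39.8/63.55 = 0.626 mol
  S: 20.1/32.07 = 0.627 mol
  O: 40.1/16.0 = 2.506 mol
Divide by smallest (0.626):
  Cu: 0.626/0.626 = 1.0
  S: 0.627/0.626 = 1.0
  O: 2.506/0.626 = 4.0
Empirical formula: CuSO4

CuSO4


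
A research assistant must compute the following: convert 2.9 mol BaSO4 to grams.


M(BaSO4) = 233.4 g/mol
mass = n × M = 2.9 × 233.4 = 676.86 g

676.86 g


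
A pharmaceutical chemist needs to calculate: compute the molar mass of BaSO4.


M(BaSO4) = 1×137.33 + 1×32.07 + 4×16.0
= 137.33 + 32.07 + 64.0
= 233.4 g/mol

233.4 g/mol


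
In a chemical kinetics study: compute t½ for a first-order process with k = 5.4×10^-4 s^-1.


t½ = ln2/k = 0.693147/(5.4×10^-4 s^-1)
= 1284 s

1284 s


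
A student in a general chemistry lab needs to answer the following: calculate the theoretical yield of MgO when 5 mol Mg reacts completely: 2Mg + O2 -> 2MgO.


Mole ratio MgO:Mg = 2:2
n(MgO) = 5 × 2/2 = 5.000 mol
mass = 5.000 × 40.31 = 201.55 g

201.55 g


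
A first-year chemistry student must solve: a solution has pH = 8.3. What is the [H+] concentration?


[H+] = 10^(-pH) = 10^(-8.3)
= 5.01×10^-9 M

5.01×10^-9 M


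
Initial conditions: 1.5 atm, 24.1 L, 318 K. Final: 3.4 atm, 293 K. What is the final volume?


P1V1/T1 = P2V2/T2
V2 = P1V1T2/(T1P2)
= 1.5×24.1×293/(318×3.4)
= 9.796 L

9.796 L


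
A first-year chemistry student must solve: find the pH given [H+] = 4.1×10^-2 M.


pH = -log10([H+]) = -log10(4.1×10^-2)
= 2 - log10(4.1)
= 2 - 0.61
= 1.39

1.39


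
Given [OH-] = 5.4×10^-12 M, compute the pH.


pOH = -log10([OH-]) = -log10(5.4×10^-12)
= 12 - log10(5.4) = 11.27
pH = 14 - pOH = 14 - 11.27 = 2.73

2.73


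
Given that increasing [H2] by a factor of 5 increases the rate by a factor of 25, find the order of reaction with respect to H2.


rate ∝ [H2]^n
5^n = 25 → n = 2
Order in H2: 2

2


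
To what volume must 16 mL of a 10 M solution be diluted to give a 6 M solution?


C1V1 = C2V2
10 × 16 = 6 × V2
V2 = 160/6 = 26.67 mL

26.67 mL


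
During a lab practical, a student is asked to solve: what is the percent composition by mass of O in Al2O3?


M(Al2O3) = 2×26.98 + 3×16.0 = 101.96 g/mol
Mass of O = 3 × 16.0 = 48.00 g/mol
% O = 48.00/101.96 × 100 = 47.08%

47.08%


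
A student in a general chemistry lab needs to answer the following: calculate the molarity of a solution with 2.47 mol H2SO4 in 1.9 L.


M = n/V = 2.47/1.9 = 1.300 mol/L

1.300 M


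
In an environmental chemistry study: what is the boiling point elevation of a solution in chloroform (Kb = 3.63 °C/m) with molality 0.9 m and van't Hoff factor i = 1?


ΔTb = Kb × m × i
= 3.63 × 0.9 × 1
= 3.267 °C

3.267 °C


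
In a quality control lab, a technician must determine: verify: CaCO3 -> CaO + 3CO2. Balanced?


Equation: CaCO3 -> CaO + 3CO2
Check atoms: C: 1≠3, Ca: 1=1, O: 3≠7
Not balanced

No, not balanced


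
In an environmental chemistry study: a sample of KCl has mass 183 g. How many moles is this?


M(KCl) = 74.55 g/mol
n = mass/M = 183/74.55 = 2.4547 mol

2.4547 mol


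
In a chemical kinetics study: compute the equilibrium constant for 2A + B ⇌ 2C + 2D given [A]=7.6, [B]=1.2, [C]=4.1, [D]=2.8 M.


Kc = [C]^2[D]^2/([A]^2[B])
= (4.1^2 × 2.8^2)/(7.6^2 × 1.2^1)
= 131.7904/69.312
= 1.901

1.901


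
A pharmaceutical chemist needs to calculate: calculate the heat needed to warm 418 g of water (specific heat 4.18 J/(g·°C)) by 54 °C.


q = mcΔT = 418 × 4.18 × 54
= 94350.96 J

94350.96 J


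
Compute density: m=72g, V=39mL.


ρ = mass/volume
= 72/39
= 1.846 g/mL

1.846 g/mL


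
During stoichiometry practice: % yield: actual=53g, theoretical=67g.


% yield = actual/theoretical × 100
= 53/67 × 100
= 79.1%

79.1%


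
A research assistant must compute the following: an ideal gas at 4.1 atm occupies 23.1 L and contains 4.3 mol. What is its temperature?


PV = nRT  (R = 0.08206 L·atm/(mol·K))
T = PV/(nR) = 4.1×23.1/(4.3×0.08206)
= 94.71/0.352858
= 268.41 K

268.41 K


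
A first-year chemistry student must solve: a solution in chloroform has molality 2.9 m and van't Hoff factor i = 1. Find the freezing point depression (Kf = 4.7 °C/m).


ΔTf = Kf × m × i
= 4.7 × 2.9 × 1
= 13.63 °C

13.63 °C


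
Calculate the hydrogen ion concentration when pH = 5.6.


[H+] = 10^(-pH) = 10^(-5.6)
= 2.51×10^-6 M

2.51×10^-6 M


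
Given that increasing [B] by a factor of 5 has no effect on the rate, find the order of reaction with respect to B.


rate ∝ [B]^n
rate ∝ [B]^0
Order in B: 0

0


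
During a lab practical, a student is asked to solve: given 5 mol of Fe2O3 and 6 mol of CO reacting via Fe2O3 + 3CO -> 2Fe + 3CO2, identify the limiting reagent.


Mole ratio available / coefficient:
  Fe2O3: 5/1 = 5.000
  CO: 6/3 = 2.000
Smaller ratio is limiting.

CO


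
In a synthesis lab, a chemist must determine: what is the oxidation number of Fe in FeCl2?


x + 2(-1) = 0, so x = +2
Oxidation number: +2

+2


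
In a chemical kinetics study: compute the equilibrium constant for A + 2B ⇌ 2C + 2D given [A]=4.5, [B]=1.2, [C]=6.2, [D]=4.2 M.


Kc = [C]^2[D]^2/([A][B]^2)
= (6.2^2 × 4.2^2)/(4.5^1 × 1.2^2)
= 678.0816/6.48
= 104.6

104.6


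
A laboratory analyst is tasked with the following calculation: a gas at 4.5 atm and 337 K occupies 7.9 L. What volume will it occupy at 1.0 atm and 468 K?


P1V1/T1 = P2V2/T2
V2 = P1V1T2/(T1P2)
= 4.5×7.9×468/(337×1.0)
= 49.369 L

49.369 L


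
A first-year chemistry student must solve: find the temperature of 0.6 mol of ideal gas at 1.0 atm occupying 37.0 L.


PV = nRT  (R = 0.08206 L·atm/(mol·K))
T = PV/(nR) = 1.0×37.0/(0.6×0.08206)
= 37.00/0.049236
= 751.48 K

751.48 K


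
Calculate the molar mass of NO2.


M(NO2) = 1×14.01 + 2×16.0
= 14.01 + 32.0
= 46.01 g/mol

46.01 g/mol


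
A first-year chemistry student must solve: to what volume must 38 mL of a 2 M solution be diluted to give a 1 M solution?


C1V1 = C2V2
2 × 38 = 1 × V2
V2 = 76/1 = 76.0 mL

76.0 mL


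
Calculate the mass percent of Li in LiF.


M(LiF) = 1×6.94 + 1×19.0 = 25.94 g/mol
Mass of Li = 1 × 6.94 = 6.94 g/mol
% Li = 6.94/25.94 × 100 = 26.75%

26.75%


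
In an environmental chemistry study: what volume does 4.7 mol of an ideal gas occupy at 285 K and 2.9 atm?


PV = nRT  (R = 0.08206 L·atm/(mol·K))
V = nRT/P = 4.7×0.08206×285/2.9
= 37.903 L

37.903 L


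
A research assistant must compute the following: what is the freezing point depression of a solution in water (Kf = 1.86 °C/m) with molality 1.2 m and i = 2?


ΔTf = Kf × m × i
= 1.86 × 1.2 × 2
= 4.464 °C

4.464 °C


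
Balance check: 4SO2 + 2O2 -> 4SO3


Equation: 4SO2 + 2O2 -> 4SO3
Check atoms: O: 12=12, S: 4=4
Balanced

Yes, balanced


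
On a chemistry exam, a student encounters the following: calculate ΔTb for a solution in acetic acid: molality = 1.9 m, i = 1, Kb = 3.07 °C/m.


ΔTb = Kb × m × i
= 3.07 × 1.9 × 1
= 5.833 °C

5.833 °C


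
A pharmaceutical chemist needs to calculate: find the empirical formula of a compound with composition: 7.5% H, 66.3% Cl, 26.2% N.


Assume 100 g sample. Moles of each element:
  H: 7.5/1.008 = 7.44 mol
  Cl: 66.3/35.45 = 1.87 mol
  N: 26.2/14.01 = 1.87 mol
Divide by smallest (1.87):
  H: 7.44/1.87 = 3.98
  Cl: 1.87/1.87 = 1.0
  N: 1.87/1.87 = 1.0
Empirical formula: NH4Cl

NH4Cl


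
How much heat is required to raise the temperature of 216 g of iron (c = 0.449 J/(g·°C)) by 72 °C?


q = mcΔT = 216 × 0.449 × 72
= 6982.85 J

6982.85 J


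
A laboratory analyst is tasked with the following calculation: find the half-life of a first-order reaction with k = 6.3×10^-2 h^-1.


t½ = ln2/k = 0.693147/(6.3×10^-2 h^-1)
= 11.00 h

11.00 h


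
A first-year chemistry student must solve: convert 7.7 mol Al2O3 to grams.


M(Al2O3) = 101.96 g/mol
mass = n × M = 7.7 × 101.96 = 785.09 g

785.09 g


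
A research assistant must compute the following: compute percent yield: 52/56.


% yield = actual/theoretical × 100
= 52/56 × 100
= 92.86%

92.86%


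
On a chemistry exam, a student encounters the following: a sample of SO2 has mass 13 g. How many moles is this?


M(SO2) = 64.07 g/mol
n = mass/M = 13/64.07 = 0.2029 mol

0.2029 mol


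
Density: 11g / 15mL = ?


ρ = mass/volume
= 11/15
= 0.733 g/mL

0.733 g/mL


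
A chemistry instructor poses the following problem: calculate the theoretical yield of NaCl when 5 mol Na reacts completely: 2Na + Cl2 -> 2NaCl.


Mole ratio NaCl:Na = 2:2
n(NaCl) = 5 × 2/2 = 5.000 mol
mass = 5.000 × 58.44 = 292.2 g

292.2 g


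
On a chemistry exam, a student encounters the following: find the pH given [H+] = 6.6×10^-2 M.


pH = -log10([H+]) = -log10(6.6×10^-2)
= 2 - log10(6.6)
= 2 - 0.82
= 1.18

1.18


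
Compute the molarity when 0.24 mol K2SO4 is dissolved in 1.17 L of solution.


M = n/V = 0.24/1.17 = 0.205 mol/L

0.205 M


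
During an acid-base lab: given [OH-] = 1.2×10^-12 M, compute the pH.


pOH = -log10([OH-]) = -log10(1.2×10^-12)
= 12 - log10(1.2) = 11.92
pH = 14 - pOH = 14 - 11.92 = 2.08

2.08


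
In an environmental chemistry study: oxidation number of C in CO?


x + (-2) = 0, so x = +2
Oxidation number: +2

+2


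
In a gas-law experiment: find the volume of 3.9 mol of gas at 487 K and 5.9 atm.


PV = nRT  (R = 0.08206 L·atm/(mol·K))
V = nRT/P = 3.9×0.08206×487/5.9
= 26.416 L

26.416 L


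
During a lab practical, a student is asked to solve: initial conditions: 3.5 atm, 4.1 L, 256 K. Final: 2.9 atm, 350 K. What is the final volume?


P1V1/T1 = P2V2/T2
V2 = P1V1T2/(T1P2)
= 3.5×4.1×350/(256×2.9)
= 6.765 L

6.765 L


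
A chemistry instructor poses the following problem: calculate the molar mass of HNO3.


M(HNO3) = 1×1.008 + 1×14.01 + 3×16.0
= 1.01 + 14.01 + 48.0
= 63.02 g/mol

63.02 g/mol


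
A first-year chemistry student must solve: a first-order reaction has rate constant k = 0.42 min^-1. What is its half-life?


t½ = ln2/k = 0.693147/(0.42 min^-1)
= 1.650 min

1.650 min


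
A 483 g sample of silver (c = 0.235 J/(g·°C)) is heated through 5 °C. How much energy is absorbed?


q = mcΔT = 483 × 0.235 × 5
= 567.53 J

567.53 J


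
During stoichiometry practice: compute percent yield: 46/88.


% yield = actual/theoretical × 100
= 46/88 × 100
= 52.27%

52.27%


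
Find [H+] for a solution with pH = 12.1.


[H+] = 10^(-pH) = 10^(-12.1)
= 7.94×10^-13 M

7.94×10^-13 M


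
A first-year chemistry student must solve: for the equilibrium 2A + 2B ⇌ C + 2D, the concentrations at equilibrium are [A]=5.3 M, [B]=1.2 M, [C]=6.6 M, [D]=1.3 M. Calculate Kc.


Kc = [C][D]^2/([A]^2[B]^2)
= (6.6^1 × 1.3^2)/(5.3^2 × 1.2^2)
= 11.154/40.4496
= 0.2758

0.2758


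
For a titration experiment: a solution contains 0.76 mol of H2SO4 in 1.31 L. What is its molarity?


M = n/V = 0.76/1.31 = 0.580 mol/L

0.580 M


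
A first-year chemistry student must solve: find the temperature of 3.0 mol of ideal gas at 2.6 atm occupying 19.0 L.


PV = nRT  (R = 0.08206 L·atm/(mol·K))
T = PV/(nR) = 2.6×19.0/(3.0×0.08206)
= 49.40/0.246180
= 200.67 K

200.67 K


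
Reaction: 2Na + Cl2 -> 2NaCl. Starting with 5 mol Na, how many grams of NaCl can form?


Mole ratio NaCl:Na = 2:2
n(NaCl) = 5 × 2/2 = 5.000 mol
mass = 5.000 × 58.44 = 292.2 g

292.2 g


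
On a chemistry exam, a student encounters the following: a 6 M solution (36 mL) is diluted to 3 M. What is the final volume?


C1V1 = C2V2
6 × 36 = 3 × V2
V2 = 216/3 = 72.0 mL

72.0 mL


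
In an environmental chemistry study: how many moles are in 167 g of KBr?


M(KBr) = 119.0 g/mol
n = mass/M = 167/119.0 = 1.4034 mol

1.4034 mol


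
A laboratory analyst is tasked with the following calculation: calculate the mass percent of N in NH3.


M(NH3) = 1×14.01 + 3×1.008 = 17.034 g/mol
Mass of N = 1 × 14.01 = 14.01 g/mol
% N = 14.01/17.034 × 100 = 82.25%

82.25%


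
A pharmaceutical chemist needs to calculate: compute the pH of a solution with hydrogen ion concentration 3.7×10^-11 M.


pH = -log10([H+]) = -log10(3.7×10^-11)
= 11 - log10(3.7)
= 11 - 0.57
= 10.43

10.43


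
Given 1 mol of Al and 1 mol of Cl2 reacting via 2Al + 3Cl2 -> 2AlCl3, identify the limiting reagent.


Mole ratio available / coefficient:
  Al: 1/2 = 0.500
  Cl2: 1/3 = 0.333
Smaller ratio is limiting.

Cl2


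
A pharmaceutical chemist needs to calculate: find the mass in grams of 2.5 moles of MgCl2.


M(MgCl2) = 95.21 g/mol
mass = n × M = 2.5 × 95.21 = 238.03 g

238.03 g


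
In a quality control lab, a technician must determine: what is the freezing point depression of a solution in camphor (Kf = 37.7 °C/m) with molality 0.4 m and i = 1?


ΔTf = Kf × m × i
= 37.7 × 0.4 × 1
= 15.08 °C

15.08 °C


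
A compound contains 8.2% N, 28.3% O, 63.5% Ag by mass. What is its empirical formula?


Assume 100 g sample. Moles of each element:
  N: 8.2/14.01 = 0.585 mol
  O: 28.3/16.0 = 1.769 mol
  Ag: 63.5/107.87 = 0.589 mol
Divide by smallest (0.585):
  N: 0.585/0.585 = 1.0
  O: 1.769/0.585 = 3.02
  Ag: 0.589/0.585 = 1.01
Empirical formula: AgNO3

AgNO3


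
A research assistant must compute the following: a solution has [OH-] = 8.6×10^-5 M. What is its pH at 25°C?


pOH = -log10([OH-]) = -log10(8.6×10^-5)
= 5 - log10(8.6) = 4.07
pH = 14 - pOH = 14 - 4.07 = 9.93

9.93


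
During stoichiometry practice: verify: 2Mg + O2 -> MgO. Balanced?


Equation: 2Mg + O2 -> MgO
Check atoms: Mg: 2≠1, O: 2≠1
Not balanced

No, not balanced


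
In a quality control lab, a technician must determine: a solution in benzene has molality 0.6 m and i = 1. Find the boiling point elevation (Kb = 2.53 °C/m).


ΔTb = Kb × m × i
= 2.53 × 0.6 × 1
= 1.518 °C

1.518 °C


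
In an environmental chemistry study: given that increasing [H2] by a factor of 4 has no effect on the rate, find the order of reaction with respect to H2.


rate ∝ [H2]^n
rate ∝ [H2]^0
Order in H2: 0

0


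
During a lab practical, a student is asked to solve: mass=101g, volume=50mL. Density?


ρ = mass/volume
= 101/50
= 2.02 g/mL

2.02 g/mL


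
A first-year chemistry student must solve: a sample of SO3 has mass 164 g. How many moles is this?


M(SO3) = 80.07 g/mol
n = mass/M = 164/80.07 = 2.0482 mol

2.0482 mol


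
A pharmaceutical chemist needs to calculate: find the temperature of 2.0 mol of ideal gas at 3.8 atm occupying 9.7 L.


PV = nRT  (R = 0.08206 L·atm/(mol·K))
T = PV/(nR) = 3.8×9.7/(2.0×0.08206)
= 36.86/0.164120
= 224.59 K

224.59 K


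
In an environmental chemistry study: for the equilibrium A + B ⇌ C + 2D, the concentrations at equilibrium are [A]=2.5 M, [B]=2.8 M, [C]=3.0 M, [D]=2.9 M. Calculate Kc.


Kc = [C][D]^2/([A][B])
= (3.0^1 × 2.9^2)/(2.5^1 × 2.8^1)
= 25.23/7
= 3.604

3.604


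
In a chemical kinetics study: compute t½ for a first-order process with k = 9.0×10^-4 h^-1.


t½ = ln2/k = 0.693147/(9.0×10^-4 h^-1)
= 770.2 h

770.2 h


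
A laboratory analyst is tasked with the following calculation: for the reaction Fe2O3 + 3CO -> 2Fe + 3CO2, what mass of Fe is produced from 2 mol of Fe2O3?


Mole ratio Fe:Fe2O3 = 2:1
n(Fe) = 2 × 2/1 = 4.000 mol
mass = 4.000 × 55.85 = 223.4 g

223.4 g


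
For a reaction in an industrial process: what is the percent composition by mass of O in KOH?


M(KOH) = 1×39.1 + 1×16.0 + 1×1.008 = 56.108 g/mol
Mass of O = 1 × 16.0 = 16.00 g/mol
% O = 16.00/56.108 × 100 = 28.52%

28.52%


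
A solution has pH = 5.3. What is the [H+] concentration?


[H+] = 10^(-pH) = 10^(-5.3)
= 5.01×10^-6 M

5.01×10^-6 M


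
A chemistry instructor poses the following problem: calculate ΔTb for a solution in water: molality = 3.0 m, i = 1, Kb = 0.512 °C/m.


ΔTb = Kb × m × i
= 0.512 × 3.0 × 1
= 1.536 °C

1.536 °C


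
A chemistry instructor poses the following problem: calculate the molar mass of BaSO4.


M(BaSO4) = 1×137.33 + 1×32.07 + 4×16.0
= 137.33 + 32.07 + 64.0
= 233.4 g/mol

233.4 g/mol


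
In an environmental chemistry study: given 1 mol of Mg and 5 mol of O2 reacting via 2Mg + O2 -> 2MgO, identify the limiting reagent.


Mole ratio available / coefficient:
  Mg: 1/2 = 0.500
  O2: 5/1 = 5.000
Smaller ratio is limiting.

Mg


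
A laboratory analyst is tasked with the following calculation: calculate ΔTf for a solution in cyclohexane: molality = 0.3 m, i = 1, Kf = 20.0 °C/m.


ΔTf = Kf × m × i
= 20.0 × 0.3 × 1
= 6.0 °C

6.0 °C


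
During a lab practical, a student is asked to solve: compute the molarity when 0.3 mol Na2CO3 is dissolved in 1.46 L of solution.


M = n/V = 0.3/1.46 = 0.205 mol/L

0.205 M


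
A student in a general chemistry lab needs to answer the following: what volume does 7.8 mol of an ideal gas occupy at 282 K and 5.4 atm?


PV = nRT  (R = 0.08206 L·atm/(mol·K))
V = nRT/P = 7.8×0.08206×282/5.4
= 33.426 L

33.426 L


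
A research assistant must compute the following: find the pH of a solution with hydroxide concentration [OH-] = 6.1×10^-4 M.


pOH = -log10([OH-]) = -log10(6.1×10^-4)
= 4 - log10(6.1) = 3.21
pH = 14 - pOH = 14 - 3.21 = 10.79

10.79


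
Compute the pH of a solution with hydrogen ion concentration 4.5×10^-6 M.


pH = -log10([H+]) = -log10(4.5×10^-6)
= 6 - log10(4.5)
= 6 - 0.65
= 5.35

5.35


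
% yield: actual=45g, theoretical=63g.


% yield = actual/theoretical × 100
= 45/63 × 100
= 71.43%

71.43%


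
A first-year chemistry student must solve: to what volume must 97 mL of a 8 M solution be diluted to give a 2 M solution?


C1V1 = C2V2
8 × 97 = 2 × V2
V2 = 776/2 = 388.0 mL

388.0 mL


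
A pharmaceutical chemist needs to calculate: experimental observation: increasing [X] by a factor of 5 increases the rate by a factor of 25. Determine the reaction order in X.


rate ∝ [X]^n
5^n = 25 → n = 2
Order in X: 2

2


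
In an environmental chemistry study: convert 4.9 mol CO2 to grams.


M(CO2) = 44.01 g/mol
mass = n × M = 4.9 × 44.01 = 215.65 g

215.65 g


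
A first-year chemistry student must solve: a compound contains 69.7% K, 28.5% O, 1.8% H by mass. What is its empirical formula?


Assume 100 g sample. Moles of each element:
  K: 69.7/39.1 = 1.783 mol
  O: 28.5/16.0 = 1.781 mol
  H: 1.8/1.008 = 1.786 mol
Divide by smallest (1.781):
  K: 1.783/1.781 = 1.0
  O: 1.781/1.781 = 1.0
  H: 1.786/1.781 = 1.0
Empirical formula: KOH

KOH


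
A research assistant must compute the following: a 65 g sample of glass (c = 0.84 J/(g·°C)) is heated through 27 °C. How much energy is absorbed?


q = mcΔT = 65 × 0.84 × 27
= 1474.20 J

1474.20 J


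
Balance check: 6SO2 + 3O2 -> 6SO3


Equation: 6SO2 + 3O2 -> 6SO3
Check atoms: O: 18=18, S: 6=6
Balanced

Yes, balanced


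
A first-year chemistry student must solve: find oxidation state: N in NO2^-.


x + 2(-2) = -1, so x = +3
Oxidation number: +3

+3


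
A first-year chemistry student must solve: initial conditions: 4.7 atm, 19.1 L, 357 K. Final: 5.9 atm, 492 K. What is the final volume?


P1V1/T1 = P2V2/T2
V2 = P1V1T2/(T1P2)
= 4.7×19.1×492/(357×5.9)
= 20.969 L

20.969 L


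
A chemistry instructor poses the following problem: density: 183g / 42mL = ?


ρ = mass/volume
= 183/42
= 4.357 g/mL

4.357 g/mL


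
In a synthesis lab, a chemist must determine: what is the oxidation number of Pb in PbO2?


x + 2(-2) = 0, so x = +4
Oxidation number: +4

+4


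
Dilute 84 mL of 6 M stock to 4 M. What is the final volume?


C1V1 = C2V2
6 × 84 = 4 × V2
V2 = 504/4 = 126.0 mL

126.0 mL


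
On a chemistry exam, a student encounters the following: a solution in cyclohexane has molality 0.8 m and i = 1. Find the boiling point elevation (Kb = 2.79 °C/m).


ΔTb = Kb × m × i
= 2.79 × 0.8 × 1
= 2.232 °C

2.232 °C


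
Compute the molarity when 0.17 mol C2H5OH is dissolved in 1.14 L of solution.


M = n/V = 0.17/1.14 = 0.149 mol/L

0.149 M


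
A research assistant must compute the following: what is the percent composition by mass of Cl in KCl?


M(KCl) = 1×39.1 + 1×35.45 = 74.55 g/mol
Mass of Cl = 1 × 35.45 = 35.45 g/mol
% Cl = 35.45/74.55 × 100 = 47.55%

47.55%


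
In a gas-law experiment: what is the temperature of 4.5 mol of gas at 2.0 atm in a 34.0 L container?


PV = nRT  (R = 0.08206 L·atm/(mol·K))
T = PV/(nR) = 2.0×34.0/(4.5×0.08206)
= 68.00/0.369270
= 184.15 K

184.15 K


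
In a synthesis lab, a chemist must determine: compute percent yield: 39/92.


% yield = actual/theoretical × 100
= 39/92 × 100
= 42.39%

42.39%


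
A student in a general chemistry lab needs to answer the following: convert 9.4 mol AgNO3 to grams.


M(AgNO3) = 169.88 g/mol
mass = n × M = 9.4 × 169.88 = 1596.87 g

1596.87 g


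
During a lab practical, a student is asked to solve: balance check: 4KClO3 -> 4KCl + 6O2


Equation: 4KClO3 -> 4KCl + 6O2
Check atoms: Cl: 4=4, K: 4=4, O: 12=12
Balanced

Yes, balanced


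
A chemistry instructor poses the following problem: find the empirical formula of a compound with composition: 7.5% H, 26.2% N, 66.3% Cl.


Assume 100 g sample. Moles of each element:
  H: 7.5/1.008 = 7.44 mol
  N: 26.2/14.01 = 1.87 mol
  Cl: 66.3/35.45 = 1.87 mol
Divide by smallest (1.87):
  H: 7.44/1.87 = 3.98
  N: 1.87/1.87 = 1.0
  Cl: 1.87/1.87 = 1.0
Empirical formula: NH4Cl

NH4Cl


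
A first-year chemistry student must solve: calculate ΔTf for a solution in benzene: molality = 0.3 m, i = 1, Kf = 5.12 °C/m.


ΔTf = Kf × m × i
= 5.12 × 0.3 × 1
= 1.536 °C

1.536 °C


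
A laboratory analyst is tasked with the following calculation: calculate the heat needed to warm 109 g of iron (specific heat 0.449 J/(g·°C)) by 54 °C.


q = mcΔT = 109 × 0.449 × 54
= 2642.81 J

2642.81 J


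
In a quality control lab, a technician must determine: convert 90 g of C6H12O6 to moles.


M(C6H12O6) = 180.16 g/mol
n = mass/M = 90/180.16 = 0.4996 mol

0.4996 mol


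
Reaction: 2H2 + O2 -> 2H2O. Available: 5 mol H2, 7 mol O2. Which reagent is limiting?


Mole ratio available / coefficient:
  H2: 5/2 = 2.500
  O2: 7/1 = 7.000
Smaller ratio is limiting.

H2


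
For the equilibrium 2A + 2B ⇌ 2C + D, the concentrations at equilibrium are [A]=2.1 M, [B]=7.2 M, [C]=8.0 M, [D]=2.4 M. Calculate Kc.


Kc = [C]^2[D]/([A]^2[B]^2)
= (8.0^2 × 2.4^1)/(2.1^2 × 7.2^2)
= 153.6/228.6144
= 0.6719

0.6719


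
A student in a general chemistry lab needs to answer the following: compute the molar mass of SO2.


M(SO2) = 1×32.07 + 2×16.0
= 32.07 + 32.0
= 64.07 g/mol

64.07 g/mol


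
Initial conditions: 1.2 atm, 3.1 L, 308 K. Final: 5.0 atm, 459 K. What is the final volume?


P1V1/T1 = P2V2/T2
V2 = P1V1T2/(T1P2)
= 1.2×3.1×459/(308×5.0)
= 1.109 L

1.109 L


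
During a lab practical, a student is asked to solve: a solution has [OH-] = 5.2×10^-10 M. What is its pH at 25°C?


pOH = -log10([OH-]) = -log10(5.2×10^-10)
= 10 - log10(5.2) = 9.28
pH = 14 - pOH = 14 - 9.28 = 4.72

4.72


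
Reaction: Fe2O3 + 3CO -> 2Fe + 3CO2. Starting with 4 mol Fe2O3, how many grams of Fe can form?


Mole ratio Fe:Fe2O3 = 2:1
n(Fe) = 4 × 2/1 = 8.000 mol
mass = 8.000 × 55.85 = 446.8 g

446.8 g


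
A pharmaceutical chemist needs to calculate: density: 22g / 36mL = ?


ρ = mass/volume
= 22/36
= 0.611 g/mL

0.611 g/mL


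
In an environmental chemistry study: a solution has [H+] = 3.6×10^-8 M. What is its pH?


pH = -log10([H+]) = -log10(3.6×10^-8)
= 8 - log10(3.6)
= 8 - 0.56
= 7.44

7.44


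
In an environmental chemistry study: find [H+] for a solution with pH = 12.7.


[H+] = 10^(-pH) = 10^(-12.7)
= 2.0×10^-13 M

2.0×10^-13 M


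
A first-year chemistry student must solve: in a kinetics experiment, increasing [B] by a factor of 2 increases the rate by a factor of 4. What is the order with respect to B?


rate ∝ [B]^n
2^n = 4 → n = 2
Order in B: 2

2


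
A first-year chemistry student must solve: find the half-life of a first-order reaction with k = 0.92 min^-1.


t½ = ln2/k = 0.693147/(0.92 min^-1)
= 0.7534 min

0.7534 min


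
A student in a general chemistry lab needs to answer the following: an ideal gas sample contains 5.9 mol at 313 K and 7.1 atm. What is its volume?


PV = nRT  (R = 0.08206 L·atm/(mol·K))
V = nRT/P = 5.9×0.08206×313/7.1
= 21.344 L

21.344 L


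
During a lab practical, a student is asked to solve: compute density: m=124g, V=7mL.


ρ = mass/volume
= 124/7
= 17.714 g/mL

17.714 g/mL


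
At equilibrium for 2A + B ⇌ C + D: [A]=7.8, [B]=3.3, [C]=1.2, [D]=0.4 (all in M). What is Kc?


Kc = [C][D]/([A]^2[B])
= (1.2^1 × 0.4^1)/(7.8^2 × 3.3^1)
= 0.48/200.772
= 0.002391

0.002391


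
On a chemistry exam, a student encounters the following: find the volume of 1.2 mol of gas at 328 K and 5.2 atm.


PV = nRT  (R = 0.08206 L·atm/(mol·K))
V = nRT/P = 1.2×0.08206×328/5.2
= 6.211 L

6.211 L


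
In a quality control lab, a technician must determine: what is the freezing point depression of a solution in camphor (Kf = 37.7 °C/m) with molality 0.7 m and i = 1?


ΔTf = Kf × m × i
= 37.7 × 0.7 × 1
= 26.39 °C

26.39 °C


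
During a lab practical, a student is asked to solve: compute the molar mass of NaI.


M(NaI) = 1×22.99 + 1×126.9
= 22.99 + 126.9
= 149.89 g/mol

149.89 g/mol


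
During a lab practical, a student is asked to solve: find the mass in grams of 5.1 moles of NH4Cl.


M(NH4Cl) = 53.49 g/mol
mass = n × M = 5.1 × 53.49 = 272.80 g

272.80 g


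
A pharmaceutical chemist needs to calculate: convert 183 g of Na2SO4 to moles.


M(Na2SO4) = 142.05 g/mol
n = mass/M = 183/142.05 = 1.2883 mol

1.2883 mol


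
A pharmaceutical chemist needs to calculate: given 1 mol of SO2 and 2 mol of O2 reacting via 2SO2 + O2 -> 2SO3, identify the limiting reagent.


Mole ratio available / coefficient:
  SO2: 1/2 = 0.500
  O2: 2/1 = 2.000
Smaller ratio is limiting.

SO2


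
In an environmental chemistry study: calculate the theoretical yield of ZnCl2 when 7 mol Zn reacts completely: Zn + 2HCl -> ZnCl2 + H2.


Mole ratio ZnCl2:Zn = 1:1
n(ZnCl2) = 7 × 1/1 = 7.000 mol
mass = 7.000 × 136.28 = 953.96 g

953.96 g


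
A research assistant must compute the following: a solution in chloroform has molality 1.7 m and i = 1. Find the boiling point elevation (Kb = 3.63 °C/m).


ΔTb = Kb × m × i
= 3.63 × 1.7 × 1
= 6.171 °C

6.171 °C


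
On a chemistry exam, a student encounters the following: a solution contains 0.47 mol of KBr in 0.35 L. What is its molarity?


M = n/V = 0.47/0.35 = 1.343 mol/L

1.343 M


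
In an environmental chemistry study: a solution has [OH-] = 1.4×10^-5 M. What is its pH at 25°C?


pOH = -log10([OH-]) = -log10(1.4×10^-5)
= 5 - log10(1.4) = 4.85
pH = 14 - pOH = 14 - 4.85 = 9.15

9.15


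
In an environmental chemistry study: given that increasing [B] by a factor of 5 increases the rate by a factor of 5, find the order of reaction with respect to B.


rate ∝ [B]^n
5^n = 5 → n = 1
Order in B: 1

1


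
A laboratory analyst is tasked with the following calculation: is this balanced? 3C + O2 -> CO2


Equation: 3C + O2 -> CO2
Check atoms: C: 3≠1, O: 2=2
Not balanced

No, not balanced


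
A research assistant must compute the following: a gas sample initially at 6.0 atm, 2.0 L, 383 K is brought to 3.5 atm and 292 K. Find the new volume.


P1V1/T1 = P2V2/T2
V2 = P1V1T2/(T1P2)
= 6.0×2.0×292/(383×3.5)
= 2.614 L

2.614 L


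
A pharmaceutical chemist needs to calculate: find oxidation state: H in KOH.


H is +1 with nonmetals
Oxidation number: +1

+1


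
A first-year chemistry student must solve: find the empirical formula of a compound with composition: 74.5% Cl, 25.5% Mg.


Assume 100 g sample. Moles of each element:
  Cl: 74.5/35.45 = 2.102 mol
  Mg: 25.5/24.31 = 1.049 mol
Divide by smallest (1.049):
  Cl: 2.102/1.049 = 2.0
  Mg: 1.049/1.049 = 1.0
Empirical formula: MgCl2

MgCl2


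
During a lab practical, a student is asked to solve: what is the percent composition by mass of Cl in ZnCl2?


M(ZnCl2) = 1×65.38 + 2×35.45 = 136.28 g/mol
Mass of Cl = 2 × 35.45 = 70.90 g/mol
% Cl = 70.90/136.28 × 100 = 52.03%

52.03%


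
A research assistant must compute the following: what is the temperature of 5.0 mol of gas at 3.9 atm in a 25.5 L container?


PV = nRT  (R = 0.08206 L·atm/(mol·K))
T = PV/(nR) = 3.9×25.5/(5.0×0.08206)
= 99.45/0.410300
= 242.38 K

242.38 K


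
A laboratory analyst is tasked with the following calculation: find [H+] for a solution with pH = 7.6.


[H+] = 10^(-pH) = 10^(-7.6)
= 2.51×10^-8 M

2.51×10^-8 M


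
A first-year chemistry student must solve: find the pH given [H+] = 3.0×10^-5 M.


pH = -log10([H+]) = -log10(3.0×10^-5)
= 5 - log10(3.0)
= 5 - 0.48
= 4.52

4.52


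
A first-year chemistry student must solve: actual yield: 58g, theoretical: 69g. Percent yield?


% yield = actual/theoretical × 100
= 58/69 × 100
= 84.06%

84.06%


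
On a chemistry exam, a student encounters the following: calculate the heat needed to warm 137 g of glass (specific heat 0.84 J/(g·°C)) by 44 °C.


q = mcΔT = 137 × 0.84 × 44
= 5063.52 J

5063.52 J


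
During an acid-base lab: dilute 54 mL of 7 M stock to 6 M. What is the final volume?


C1V1 = C2V2
7 × 54 = 6 × V2
V2 = 378/6 = 63.0 mL

63.0 mL


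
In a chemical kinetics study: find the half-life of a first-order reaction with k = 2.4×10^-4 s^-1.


t½ = ln2/k = 0.693147/(2.4×10^-4 s^-1)
= 2888 s

2888 s


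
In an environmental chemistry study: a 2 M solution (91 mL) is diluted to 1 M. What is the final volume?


C1V1 = C2V2
2 × 91 = 1 × V2
V2 = 182/1 = 182.0 mL

182.0 mL


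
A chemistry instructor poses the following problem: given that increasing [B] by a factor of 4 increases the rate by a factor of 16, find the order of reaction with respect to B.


rate ∝ [B]^n
4^n = 16 → n = 2
Order in B: 2

2


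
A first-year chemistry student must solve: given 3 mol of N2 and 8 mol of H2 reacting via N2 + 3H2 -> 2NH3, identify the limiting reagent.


Mole ratio available / coefficient:
  N2: 3/1 = 3.000
  H2: 8/3 = 2.667
Smaller ratio is limiting.

H2


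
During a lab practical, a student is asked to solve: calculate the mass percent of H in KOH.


M(KOH) = 1×39.1 + 1×16.0 + 1×1.008 = 56.108 g/mol
Mass of H = 1 × 1.008 = 1.008 g/mol
% H = 1.008/56.108 × 100 = 1.80%

1.80%


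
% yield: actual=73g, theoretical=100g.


% yield = actual/theoretical × 100
= 73/100 × 100
= 73.0%

73.0%


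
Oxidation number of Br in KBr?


halide: -1
Oxidation number: -1

-1


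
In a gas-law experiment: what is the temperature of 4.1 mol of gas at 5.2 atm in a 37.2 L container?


PV = nRT  (R = 0.08206 L·atm/(mol·K))
T = PV/(nR) = 5.2×37.2/(4.1×0.08206)
= 193.44/0.336446
= 574.95 K

574.95 K


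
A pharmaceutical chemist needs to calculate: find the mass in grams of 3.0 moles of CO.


M(CO) = 28.01 g/mol
mass = n × M = 3.0 × 28.01 = 84.03 g

84.03 g


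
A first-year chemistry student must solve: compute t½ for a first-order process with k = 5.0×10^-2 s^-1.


t½ = ln2/k = 0.693147/(5.0×10^-2 s^-1)
= 13.86 s

13.86 s


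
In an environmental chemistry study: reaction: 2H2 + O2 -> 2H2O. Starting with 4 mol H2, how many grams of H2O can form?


Mole ratio H2O:H2 = 2:2
n(H2O) = 4 × 2/2 = 4.000 mol
mass = 4.000 × 18.02 = 72.08 g

72.08 g


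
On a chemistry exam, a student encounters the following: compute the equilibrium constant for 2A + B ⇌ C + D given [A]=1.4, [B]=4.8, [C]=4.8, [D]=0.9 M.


Kc = [C][D]/([A]^2[B])
= (4.8^1 × 0.9^1)/(1.4^2 × 4.8^1)
= 4.32/9.408
= 0.4592

0.4592


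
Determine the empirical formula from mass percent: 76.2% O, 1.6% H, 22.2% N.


Assume 100 g sample. Moles of each element:
  O: 76.2/16.0 = 4.763 mol
  H: 1.6/1.008 = 1.587 mol
  N: 22.2/14.01 = 1.585 mol
Divide by smallest (1.585):
  O: 4.763/1.585 = 3.01
  H: 1.587/1.585 = 1.0
  N: 1.585/1.585 = 1.0
Empirical formula: HNO3

HNO3


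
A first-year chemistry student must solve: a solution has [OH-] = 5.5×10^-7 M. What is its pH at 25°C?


pOH = -log10([OH-]) = -log10(5.5×10^-7)
= 7 - log10(5.5) = 6.26
pH = 14 - pOH = 14 - 6.26 = 7.74

7.74


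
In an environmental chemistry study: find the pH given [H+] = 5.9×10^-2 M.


pH = -log10([H+]) = -log10(5.9×10^-2)
= 2 - log10(5.9)
= 2 - 0.77
= 1.23

1.23


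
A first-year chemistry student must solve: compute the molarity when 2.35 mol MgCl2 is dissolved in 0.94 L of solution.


M = n/V = 2.35/0.94 = 2.500 mol/L

2.500 M


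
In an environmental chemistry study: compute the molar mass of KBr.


M(KBr) = 1×39.1 + 1×79.9
= 39.1 + 79.9
= 119.0 g/mol

119.0 g/mol


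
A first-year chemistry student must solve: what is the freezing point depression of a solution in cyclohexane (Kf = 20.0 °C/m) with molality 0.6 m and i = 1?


ΔTf = Kf × m × i
= 20.0 × 0.6 × 1
= 12.0 °C

12.0 °C


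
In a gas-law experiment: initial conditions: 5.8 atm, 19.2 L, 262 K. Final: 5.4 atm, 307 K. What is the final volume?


P1V1/T1 = P2V2/T2
V2 = P1V1T2/(T1P2)
= 5.8×19.2×307/(262×5.4)
= 24.164 L

24.164 L


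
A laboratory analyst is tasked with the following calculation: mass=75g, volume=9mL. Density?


ρ = mass/volume
= 75/9
= 8.333 g/mL

8.333 g/mL


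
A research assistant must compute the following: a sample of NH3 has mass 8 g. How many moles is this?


M(NH3) = 17.03 g/mol
n = mass/M = 8/17.03 = 0.4698 mol

0.4698 mol


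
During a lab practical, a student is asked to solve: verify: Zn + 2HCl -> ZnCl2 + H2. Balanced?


Equation: Zn + 2HCl -> ZnCl2 + H2
Check atoms: Cl: 2=2, H: 2=2, Zn: 1=1
Balanced

Yes, balanced


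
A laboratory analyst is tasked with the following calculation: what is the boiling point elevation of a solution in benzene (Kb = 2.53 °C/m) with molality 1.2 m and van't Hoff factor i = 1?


ΔTb = Kb × m × i
= 2.53 × 1.2 × 1
= 3.036 °C

3.036 °C


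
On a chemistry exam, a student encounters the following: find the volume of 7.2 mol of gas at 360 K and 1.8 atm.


PV = nRT  (R = 0.08206 L·atm/(mol·K))
V = nRT/P = 7.2×0.08206×360/1.8
= 118.166 L

118.166 L


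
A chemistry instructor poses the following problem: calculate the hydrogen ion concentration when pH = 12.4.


[H+] = 10^(-pH) = 10^(-12.4)
= 3.98×10^-13 M

3.98×10^-13 M


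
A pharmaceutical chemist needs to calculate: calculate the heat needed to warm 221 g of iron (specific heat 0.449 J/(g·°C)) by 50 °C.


q = mcΔT = 221 × 0.449 × 50
= 4961.45 J

4961.45 J


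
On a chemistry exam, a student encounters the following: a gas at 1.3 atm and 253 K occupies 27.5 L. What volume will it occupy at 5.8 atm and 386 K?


P1V1/T1 = P2V2/T2
V2 = P1V1T2/(T1P2)
= 1.3×27.5×386/(253×5.8)
= 9.404 L

9.404 L
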